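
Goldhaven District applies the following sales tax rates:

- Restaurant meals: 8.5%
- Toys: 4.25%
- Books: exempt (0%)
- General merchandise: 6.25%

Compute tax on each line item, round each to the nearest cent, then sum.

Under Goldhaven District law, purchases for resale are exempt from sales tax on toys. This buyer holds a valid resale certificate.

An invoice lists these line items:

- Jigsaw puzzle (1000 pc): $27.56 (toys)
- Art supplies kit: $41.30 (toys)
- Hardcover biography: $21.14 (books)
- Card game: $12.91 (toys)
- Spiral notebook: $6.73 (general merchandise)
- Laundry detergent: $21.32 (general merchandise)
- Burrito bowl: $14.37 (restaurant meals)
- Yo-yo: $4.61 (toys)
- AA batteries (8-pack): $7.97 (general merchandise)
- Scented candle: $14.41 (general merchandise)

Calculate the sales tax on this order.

$4.37

Jigsaw puzzle (1000 pc) $27.56: toys, buyer-exempt → 0% → $0.00
Art supplies kit $41.30: toys, buyer-exempt → 0% → $0.00
Hardcover biography $21.14: books → 0% → $0.00
Card game $12.91: toys, buyer-exempt → 0% → $0.00
Spiral notebook $6.73: general merchandise → 6.25% → $0.42
Laundry detergent $21.32: general merchandise → 6.25% → $1.33
Burrito bowl $14.37: restaurant meals → 8.5% → $1.22
Yo-yo $4.61: toys, buyer-exempt → 0% → $0.00
AA batteries (8-pack) $7.97: general merchandise → 6.25% → $0.50
Scented candle $14.41: general merchandise → 6.25% → $0.90
Total tax = $0.42 + $1.33 + $1.22 + $0.50 + $0.90 = $4.37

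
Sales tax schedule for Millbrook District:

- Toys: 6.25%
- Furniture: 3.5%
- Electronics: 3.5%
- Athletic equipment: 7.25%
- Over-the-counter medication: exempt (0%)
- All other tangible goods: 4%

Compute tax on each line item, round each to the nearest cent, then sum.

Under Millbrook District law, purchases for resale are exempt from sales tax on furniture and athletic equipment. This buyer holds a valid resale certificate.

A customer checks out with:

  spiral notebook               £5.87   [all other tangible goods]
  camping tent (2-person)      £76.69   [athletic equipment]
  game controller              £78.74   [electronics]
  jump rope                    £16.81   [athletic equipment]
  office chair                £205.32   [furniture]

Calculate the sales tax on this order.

Spiral notebook £5.87: all other tangible goods → 4% → £0.23
Camping tent (2-person) £76.69: athletic equipment, buyer-exempt → 0% → £0.00
Game controller £78.74: electronics → 3.5% → £2.76
Jump rope £16.81: athletic equipment, buyer-exempt → 0% → £0.00
Office chair £205.32: furniture, buyer-exempt → 0% → £0.00
Total tax = £0.23 + £2.76 = £2.99

£2.99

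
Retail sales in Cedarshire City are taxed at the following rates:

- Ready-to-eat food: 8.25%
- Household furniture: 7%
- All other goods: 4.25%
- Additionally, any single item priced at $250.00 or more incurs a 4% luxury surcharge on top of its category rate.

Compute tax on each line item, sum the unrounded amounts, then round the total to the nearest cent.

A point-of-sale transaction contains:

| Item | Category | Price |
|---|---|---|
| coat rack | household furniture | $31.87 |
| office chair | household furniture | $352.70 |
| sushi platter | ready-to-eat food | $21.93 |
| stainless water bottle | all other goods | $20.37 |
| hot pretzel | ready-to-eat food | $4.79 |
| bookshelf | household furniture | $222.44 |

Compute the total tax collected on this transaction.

Coat rack $31.87: household furniture → 7% → $2.2309
Office chair $352.70: household furniture → 7% + 4% surcharge = 11% → $38.797
Sushi platter $21.93: ready-to-eat food → 8.25% → $1.809225
Stainless water bottle $20.37: all other goods → 4.25% → $0.865725
Hot pretzel $4.79: ready-to-eat food → 8.25% → $0.395175
Bookshelf $222.44: household furniture → 7% → $15.5708
Unrounded tax sum = $59.668825 → $59.67

$59.67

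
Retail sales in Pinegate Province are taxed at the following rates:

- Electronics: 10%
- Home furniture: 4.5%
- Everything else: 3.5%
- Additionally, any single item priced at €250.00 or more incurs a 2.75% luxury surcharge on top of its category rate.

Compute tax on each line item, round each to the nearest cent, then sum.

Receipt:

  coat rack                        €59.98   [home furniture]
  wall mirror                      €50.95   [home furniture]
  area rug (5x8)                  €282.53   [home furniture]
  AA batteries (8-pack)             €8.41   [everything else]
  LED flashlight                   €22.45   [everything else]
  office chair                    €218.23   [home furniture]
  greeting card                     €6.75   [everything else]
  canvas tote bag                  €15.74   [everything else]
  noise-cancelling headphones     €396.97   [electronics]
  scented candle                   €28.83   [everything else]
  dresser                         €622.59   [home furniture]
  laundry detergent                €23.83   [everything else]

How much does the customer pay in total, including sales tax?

Coat rack €59.98: home furniture → 4.5% → €2.70
Wall mirror €50.95: home furniture → 4.5% → €2.29
Area rug (5x8) €282.53: home furniture → 4.5% + 2.75% surcharge = 7.25% → €20.48
AA batteries (8-pack) €8.41: everything else → 3.5% → €0.29
LED flashlight €22.45: everything else → 3.5% → €0.79
Office chair €218.23: home furniture → 4.5% → €9.82
Greeting card €6.75: everything else → 3.5% → €0.24
Canvas tote bag €15.74: everything else → 3.5% → €0.55
Noise-cancelling headphones €396.97: electronics → 10% + 2.75% surcharge = 12.75% → €50.61
Scented candle €28.83: everything else → 3.5% → €1.01
Dresser €622.59: home furniture → 4.5% + 2.75% surcharge = 7.25% → €45.14
Laundry detergent €23.83: everything else → 3.5% → €0.83
Subtotal = €1737.26; tax = €134.75; total due = €1872.01

€1872.01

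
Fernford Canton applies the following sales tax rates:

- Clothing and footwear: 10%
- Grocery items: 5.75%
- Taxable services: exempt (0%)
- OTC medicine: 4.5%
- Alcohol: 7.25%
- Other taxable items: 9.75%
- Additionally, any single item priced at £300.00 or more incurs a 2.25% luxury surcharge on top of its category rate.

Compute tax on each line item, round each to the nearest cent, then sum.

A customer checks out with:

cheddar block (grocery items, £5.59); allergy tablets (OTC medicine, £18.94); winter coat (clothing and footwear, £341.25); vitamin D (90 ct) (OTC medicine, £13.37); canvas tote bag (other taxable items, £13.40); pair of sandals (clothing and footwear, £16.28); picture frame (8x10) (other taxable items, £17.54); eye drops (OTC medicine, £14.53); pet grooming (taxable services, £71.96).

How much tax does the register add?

Cheddar block £5.59: grocery items → 5.75% → £0.32
Allergy tablets £18.94: OTC medicine → 4.5% → £0.85
Winter coat £341.25: clothing and footwear → 10% + 2.25% surcharge = 12.25% → £41.80
Vitamin D (90 ct) £13.37: OTC medicine → 4.5% → £0.60
Canvas tote bag £13.40: other taxable items → 9.75% → £1.31
Pair of sandals £16.28: clothing and footwear → 10% → £1.63
Picture frame (8x10) £17.54: other taxable items → 9.75% → £1.71
Eye drops £14.53: OTC medicine → 4.5% → £0.65
Pet grooming £71.96: taxable services → 0% → £0.00
Total tax = £0.32 + £0.85 + £41.80 + £0.60 + £1.31 + £1.63 + £1.71 + £0.65 = £48.87

£48.87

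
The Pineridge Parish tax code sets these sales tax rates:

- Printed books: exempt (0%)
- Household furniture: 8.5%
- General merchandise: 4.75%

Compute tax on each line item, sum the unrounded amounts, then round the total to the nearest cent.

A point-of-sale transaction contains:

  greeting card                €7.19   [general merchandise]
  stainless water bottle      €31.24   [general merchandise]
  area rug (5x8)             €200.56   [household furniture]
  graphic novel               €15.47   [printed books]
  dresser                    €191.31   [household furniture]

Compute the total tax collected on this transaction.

€35.13

Greeting card €7.19: general merchandise → 4.75% → €0.341525
Stainless water bottle €31.24: general merchandise → 4.75% → €1.4839
Area rug (5x8) €200.56: household furniture → 8.5% → €17.0476
Graphic novel €15.47: printed books → 0% → €0.00
Dresser €191.31: household furniture → 8.5% → €16.26135
Unrounded tax sum = €35.134375 → €35.13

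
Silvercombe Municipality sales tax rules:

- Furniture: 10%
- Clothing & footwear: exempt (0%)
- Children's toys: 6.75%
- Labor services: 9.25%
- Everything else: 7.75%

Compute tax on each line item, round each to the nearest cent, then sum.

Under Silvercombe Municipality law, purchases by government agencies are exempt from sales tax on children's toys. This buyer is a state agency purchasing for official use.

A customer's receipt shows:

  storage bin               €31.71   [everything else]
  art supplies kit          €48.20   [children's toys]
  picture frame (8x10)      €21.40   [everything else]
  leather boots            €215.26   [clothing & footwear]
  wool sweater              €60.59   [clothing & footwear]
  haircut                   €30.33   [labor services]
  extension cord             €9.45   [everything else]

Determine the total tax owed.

Storage bin €31.71: everything else → 7.75% → €2.46
Art supplies kit €48.20: children's toys, buyer-exempt → 0% → €0.00
Picture frame (8x10) €21.40: everything else → 7.75% → €1.66
Leather boots €215.26: clothing & footwear → 0% → €0.00
Wool sweater €60.59: clothing & footwear → 0% → €0.00
Haircut €30.33: labor services → 9.25% → €2.81
Extension cord €9.45: everything else → 7.75% → €0.73
Total tax = €2.46 + €1.66 + €2.81 + €0.73 = €7.66

€7.66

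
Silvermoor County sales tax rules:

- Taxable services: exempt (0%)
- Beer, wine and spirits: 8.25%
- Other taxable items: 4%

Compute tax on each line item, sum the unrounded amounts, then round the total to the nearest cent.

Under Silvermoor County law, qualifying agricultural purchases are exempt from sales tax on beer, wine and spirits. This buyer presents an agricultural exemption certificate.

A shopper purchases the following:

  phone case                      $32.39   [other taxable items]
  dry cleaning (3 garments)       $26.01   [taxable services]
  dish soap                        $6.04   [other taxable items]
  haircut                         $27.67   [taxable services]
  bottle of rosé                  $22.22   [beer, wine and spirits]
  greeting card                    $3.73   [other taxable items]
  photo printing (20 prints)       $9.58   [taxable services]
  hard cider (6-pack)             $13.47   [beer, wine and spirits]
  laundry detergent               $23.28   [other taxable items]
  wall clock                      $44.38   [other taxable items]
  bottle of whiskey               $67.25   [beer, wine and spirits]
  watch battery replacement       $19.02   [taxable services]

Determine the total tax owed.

$4.39

Phone case $32.39: other taxable items → 4% → $1.2956
Dry cleaning (3 garments) $26.01: taxable services → 0% → $0.00
Dish soap $6.04: other taxable items → 4% → $0.2416
Haircut $27.67: taxable services → 0% → $0.00
Bottle of rosé $22.22: beer, wine and spirits, buyer-exempt → 0% → $0.00
Greeting card $3.73: other taxable items → 4% → $0.1492
Photo printing (20 prints) $9.58: taxable services → 0% → $0.00
Hard cider (6-pack) $13.47: beer, wine and spirits, buyer-exempt → 0% → $0.00
Laundry detergent $23.28: other taxable items → 4% → $0.9312
Wall clock $44.38: other taxable items → 4% → $1.7752
Bottle of whiskey $67.25: beer, wine and spirits, buyer-exempt → 0% → $0.00
Watch battery replacement $19.02: taxable services → 0% → $0.00
Unrounded tax sum = $4.3928 → $4.39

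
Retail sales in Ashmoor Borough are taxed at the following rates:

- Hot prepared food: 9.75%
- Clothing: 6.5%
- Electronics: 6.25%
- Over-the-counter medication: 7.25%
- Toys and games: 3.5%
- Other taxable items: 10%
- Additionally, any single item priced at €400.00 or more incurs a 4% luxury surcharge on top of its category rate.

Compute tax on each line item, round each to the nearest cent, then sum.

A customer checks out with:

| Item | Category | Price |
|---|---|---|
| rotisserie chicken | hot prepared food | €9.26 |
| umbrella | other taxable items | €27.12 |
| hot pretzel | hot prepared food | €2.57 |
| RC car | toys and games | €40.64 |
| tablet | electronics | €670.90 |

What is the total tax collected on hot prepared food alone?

€1.15

Rotisserie chicken €9.26: hot prepared food → 9.75% → €0.90
Hot pretzel €2.57: hot prepared food → 9.75% → €0.25
Tax on hot prepared food = €0.90 + €0.25 = €1.15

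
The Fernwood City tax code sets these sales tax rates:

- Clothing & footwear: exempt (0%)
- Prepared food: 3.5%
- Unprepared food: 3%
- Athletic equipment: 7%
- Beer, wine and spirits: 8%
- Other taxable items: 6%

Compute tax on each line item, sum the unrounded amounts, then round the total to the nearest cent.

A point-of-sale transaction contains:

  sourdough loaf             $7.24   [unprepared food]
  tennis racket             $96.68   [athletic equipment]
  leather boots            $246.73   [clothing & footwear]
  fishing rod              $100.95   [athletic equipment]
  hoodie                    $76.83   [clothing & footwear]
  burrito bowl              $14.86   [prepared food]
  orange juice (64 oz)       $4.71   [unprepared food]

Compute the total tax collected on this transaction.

$14.71

Sourdough loaf $7.24: unprepared food → 3% → $0.2172
Tennis racket $96.68: athletic equipment → 7% → $6.7676
Leather boots $246.73: clothing & footwear → 0% → $0.00
Fishing rod $100.95: athletic equipment → 7% → $7.0665
Hoodie $76.83: clothing & footwear → 0% → $0.00
Burrito bowl $14.86: prepared food → 3.5% → $0.5201
Orange juice (64 oz) $4.71: unprepared food → 3% → $0.1413
Unrounded tax sum = $14.7127 → $14.71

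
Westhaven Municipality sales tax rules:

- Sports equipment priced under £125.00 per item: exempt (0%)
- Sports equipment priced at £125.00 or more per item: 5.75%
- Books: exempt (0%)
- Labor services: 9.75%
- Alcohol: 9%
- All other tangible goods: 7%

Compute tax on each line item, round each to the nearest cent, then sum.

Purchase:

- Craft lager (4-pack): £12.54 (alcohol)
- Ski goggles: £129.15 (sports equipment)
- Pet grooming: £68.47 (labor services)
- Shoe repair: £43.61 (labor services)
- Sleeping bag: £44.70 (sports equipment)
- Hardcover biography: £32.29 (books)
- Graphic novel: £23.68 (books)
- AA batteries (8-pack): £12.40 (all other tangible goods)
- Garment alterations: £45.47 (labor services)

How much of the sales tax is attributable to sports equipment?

£7.43

Ski goggles £129.15: sports equipment, £125.00 or more → 5.75% → £7.43
Sleeping bag £44.70: sports equipment, under £125.00 → 0% → £0.00
Tax on sports equipment = £7.43 + £0.00 = £7.43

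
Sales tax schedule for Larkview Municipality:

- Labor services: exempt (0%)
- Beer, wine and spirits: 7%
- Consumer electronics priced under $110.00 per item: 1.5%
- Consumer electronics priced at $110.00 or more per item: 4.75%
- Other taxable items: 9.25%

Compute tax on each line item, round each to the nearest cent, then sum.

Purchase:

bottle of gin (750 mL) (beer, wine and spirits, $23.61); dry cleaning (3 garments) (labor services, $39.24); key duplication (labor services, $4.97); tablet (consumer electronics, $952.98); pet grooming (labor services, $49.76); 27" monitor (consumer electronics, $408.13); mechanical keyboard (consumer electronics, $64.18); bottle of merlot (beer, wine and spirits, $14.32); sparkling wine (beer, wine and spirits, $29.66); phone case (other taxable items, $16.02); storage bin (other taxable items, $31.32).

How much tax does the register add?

Bottle of gin (750 mL) $23.61: beer, wine and spirits → 7% → $1.65
Dry cleaning (3 garments) $39.24: labor services → 0% → $0.00
Key duplication $4.97: labor services → 0% → $0.00
Tablet $952.98: consumer electronics, $110.00 or more → 4.75% → $45.27
Pet grooming $49.76: labor services → 0% → $0.00
27" monitor $408.13: consumer electronics, $110.00 or more → 4.75% → $19.39
Mechanical keyboard $64.18: consumer electronics, under $110.00 → 1.5% → $0.96
Bottle of merlot $14.32: beer, wine and spirits → 7% → $1.00
Sparkling wine $29.66: beer, wine and spirits → 7% → $2.08
Phone case $16.02: other taxable items → 9.25% → $1.48
Storage bin $31.32: other taxable items → 9.25% → $2.90
Total tax = $1.65 + $45.27 + $19.39 + $0.96 + $1.00 + $2.08 + $1.48 + $2.90 = $74.73

$74.73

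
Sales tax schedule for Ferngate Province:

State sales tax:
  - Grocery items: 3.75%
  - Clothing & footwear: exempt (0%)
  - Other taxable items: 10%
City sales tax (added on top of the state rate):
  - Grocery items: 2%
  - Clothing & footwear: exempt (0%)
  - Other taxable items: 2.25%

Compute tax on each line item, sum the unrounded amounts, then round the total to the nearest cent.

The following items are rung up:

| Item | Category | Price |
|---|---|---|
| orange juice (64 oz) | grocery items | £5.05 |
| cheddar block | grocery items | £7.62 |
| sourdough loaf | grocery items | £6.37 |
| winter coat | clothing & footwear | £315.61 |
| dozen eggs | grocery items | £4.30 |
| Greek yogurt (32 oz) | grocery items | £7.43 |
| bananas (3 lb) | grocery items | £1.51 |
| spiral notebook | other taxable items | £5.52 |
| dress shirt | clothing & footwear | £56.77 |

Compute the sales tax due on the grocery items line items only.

Orange juice (64 oz) £5.05: grocery items → 3.75% + 2% city = 5.75% → £0.290375
Cheddar block £7.62: grocery items → 3.75% + 2% city = 5.75% → £0.43815
Sourdough loaf £6.37: grocery items → 3.75% + 2% city = 5.75% → £0.366275
Dozen eggs £4.30: grocery items → 3.75% + 2% city = 5.75% → £0.24725
Greek yogurt (32 oz) £7.43: grocery items → 3.75% + 2% city = 5.75% → £0.427225
Bananas (3 lb) £1.51: grocery items → 3.75% + 2% city = 5.75% → £0.086825
Tax on grocery items: unrounded sum = £1.8561 → £1.86

£1.86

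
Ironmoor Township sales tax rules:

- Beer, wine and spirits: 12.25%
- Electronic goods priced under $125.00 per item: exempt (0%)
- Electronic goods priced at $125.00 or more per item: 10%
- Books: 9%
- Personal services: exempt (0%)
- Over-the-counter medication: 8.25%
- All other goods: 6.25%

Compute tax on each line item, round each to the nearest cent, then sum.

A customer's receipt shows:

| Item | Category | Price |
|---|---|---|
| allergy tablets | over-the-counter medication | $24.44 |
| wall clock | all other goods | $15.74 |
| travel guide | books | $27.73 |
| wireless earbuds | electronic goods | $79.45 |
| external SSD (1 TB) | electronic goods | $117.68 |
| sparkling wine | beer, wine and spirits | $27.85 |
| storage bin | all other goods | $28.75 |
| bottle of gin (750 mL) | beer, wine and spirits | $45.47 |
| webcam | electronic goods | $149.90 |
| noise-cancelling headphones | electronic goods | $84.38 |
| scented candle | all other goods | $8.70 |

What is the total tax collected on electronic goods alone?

$14.99

Wireless earbuds $79.45: electronic goods, under $125.00 → 0% → $0.00
External SSD (1 TB) $117.68: electronic goods, under $125.00 → 0% → $0.00
Webcam $149.90: electronic goods, $125.00 or more → 10% → $14.99
Noise-cancelling headphones $84.38: electronic goods, under $125.00 → 0% → $0.00
Tax on electronic goods = $0.00 + $0.00 + $14.99 + $0.00 = $14.99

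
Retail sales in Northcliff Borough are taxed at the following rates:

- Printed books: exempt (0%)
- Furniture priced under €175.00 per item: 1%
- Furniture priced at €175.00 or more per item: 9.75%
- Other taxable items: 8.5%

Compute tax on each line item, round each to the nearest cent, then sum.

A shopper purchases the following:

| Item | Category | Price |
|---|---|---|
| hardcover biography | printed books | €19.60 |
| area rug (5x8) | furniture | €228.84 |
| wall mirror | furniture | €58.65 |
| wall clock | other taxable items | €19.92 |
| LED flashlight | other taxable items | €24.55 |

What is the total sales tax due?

€26.68

Hardcover biography €19.60: printed books → 0% → €0.00
Area rug (5x8) €228.84: furniture, €175.00 or more → 9.75% → €22.31
Wall mirror €58.65: furniture, under €175.00 → 1% → €0.59
Wall clock €19.92: other taxable items → 8.5% → €1.69
LED flashlight €24.55: other taxable items → 8.5% → €2.09
Total tax = €22.31 + €0.59 + €1.69 + €2.09 = €26.68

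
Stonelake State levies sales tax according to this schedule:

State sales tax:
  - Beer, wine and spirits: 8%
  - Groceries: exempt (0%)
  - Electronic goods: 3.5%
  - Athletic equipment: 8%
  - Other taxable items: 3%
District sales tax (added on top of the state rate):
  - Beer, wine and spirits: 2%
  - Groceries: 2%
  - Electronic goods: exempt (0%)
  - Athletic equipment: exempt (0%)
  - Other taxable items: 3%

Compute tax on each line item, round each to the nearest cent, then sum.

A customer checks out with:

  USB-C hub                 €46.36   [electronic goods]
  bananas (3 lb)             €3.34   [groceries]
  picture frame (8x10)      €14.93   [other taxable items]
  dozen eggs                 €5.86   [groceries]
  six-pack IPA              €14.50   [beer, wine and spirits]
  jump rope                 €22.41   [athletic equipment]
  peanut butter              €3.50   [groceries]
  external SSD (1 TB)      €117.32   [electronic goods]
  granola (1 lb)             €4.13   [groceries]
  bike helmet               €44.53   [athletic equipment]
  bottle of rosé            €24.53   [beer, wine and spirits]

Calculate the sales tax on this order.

€16.22

USB-C hub €46.36: electronic goods → 3.5% + 0% district = 3.5% → €1.62
Bananas (3 lb) €3.34: groceries → 0% + 2% district = 2% → €0.07
Picture frame (8x10) €14.93: other taxable items → 3% + 3% district = 6% → €0.90
Dozen eggs €5.86: groceries → 0% + 2% district = 2% → €0.12
Six-pack IPA €14.50: beer, wine and spirits → 8% + 2% district = 10% → €1.45
Jump rope €22.41: athletic equipment → 8% + 0% district = 8% → €1.79
Peanut butter €3.50: groceries → 0% + 2% district = 2% → €0.07
External SSD (1 TB) €117.32: electronic goods → 3.5% + 0% district = 3.5% → €4.11
Granola (1 lb) €4.13: groceries → 0% + 2% district = 2% → €0.08
Bike helmet €44.53: athletic equipment → 8% + 0% district = 8% → €3.56
Bottle of rosé €24.53: beer, wine and spirits → 8% + 2% district = 10% → €2.45
Total tax = €1.62 + €0.07 + €0.90 + €0.12 + €1.45 + €1.79 + €0.07 + €4.11 + €0.08 + €3.56 + €2.45 = €16.22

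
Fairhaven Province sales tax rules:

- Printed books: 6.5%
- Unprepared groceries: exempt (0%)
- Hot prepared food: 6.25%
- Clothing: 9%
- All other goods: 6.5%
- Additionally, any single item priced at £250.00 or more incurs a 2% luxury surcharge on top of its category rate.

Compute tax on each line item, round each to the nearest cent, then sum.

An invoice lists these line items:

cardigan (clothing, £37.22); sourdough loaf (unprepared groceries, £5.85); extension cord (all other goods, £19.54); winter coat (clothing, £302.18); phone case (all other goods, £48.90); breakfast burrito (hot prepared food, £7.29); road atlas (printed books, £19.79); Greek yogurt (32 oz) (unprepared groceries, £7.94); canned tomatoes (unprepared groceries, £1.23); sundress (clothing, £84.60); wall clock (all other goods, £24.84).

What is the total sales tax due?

£52.01

Cardigan £37.22: clothing → 9% → £3.35
Sourdough loaf £5.85: unprepared groceries → 0% → £0.00
Extension cord £19.54: all other goods → 6.5% → £1.27
Winter coat £302.18: clothing → 9% + 2% surcharge = 11% → £33.24
Phone case £48.90: all other goods → 6.5% → £3.18
Breakfast burrito £7.29: hot prepared food → 6.25% → £0.46
Road atlas £19.79: printed books → 6.5% → £1.29
Greek yogurt (32 oz) £7.94: unprepared groceries → 0% → £0.00
Canned tomatoes £1.23: unprepared groceries → 0% → £0.00
Sundress £84.60: clothing → 9% → £7.61
Wall clock £24.84: all other goods → 6.5% → £1.61
Total tax = £3.35 + £1.27 + £33.24 + £3.18 + £0.46 + £1.29 + £7.61 + £1.61 = £52.01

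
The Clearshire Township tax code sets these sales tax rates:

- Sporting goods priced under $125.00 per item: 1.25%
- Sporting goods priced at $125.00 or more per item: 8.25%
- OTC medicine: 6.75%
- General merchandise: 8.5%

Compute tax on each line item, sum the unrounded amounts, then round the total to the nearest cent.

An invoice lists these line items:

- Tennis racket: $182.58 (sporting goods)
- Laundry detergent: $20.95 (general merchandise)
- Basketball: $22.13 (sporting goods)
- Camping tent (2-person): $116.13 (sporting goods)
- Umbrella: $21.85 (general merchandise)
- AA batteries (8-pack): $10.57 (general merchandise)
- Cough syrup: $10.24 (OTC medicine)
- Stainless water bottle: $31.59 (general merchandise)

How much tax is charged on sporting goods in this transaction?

$16.79

Tennis racket $182.58: sporting goods, $125.00 or more → 8.25% → $15.06285
Basketball $22.13: sporting goods, under $125.00 → 1.25% → $0.276625
Camping tent (2-person) $116.13: sporting goods, under $125.00 → 1.25% → $1.451625
Tax on sporting goods: unrounded sum = $16.7911 → $16.79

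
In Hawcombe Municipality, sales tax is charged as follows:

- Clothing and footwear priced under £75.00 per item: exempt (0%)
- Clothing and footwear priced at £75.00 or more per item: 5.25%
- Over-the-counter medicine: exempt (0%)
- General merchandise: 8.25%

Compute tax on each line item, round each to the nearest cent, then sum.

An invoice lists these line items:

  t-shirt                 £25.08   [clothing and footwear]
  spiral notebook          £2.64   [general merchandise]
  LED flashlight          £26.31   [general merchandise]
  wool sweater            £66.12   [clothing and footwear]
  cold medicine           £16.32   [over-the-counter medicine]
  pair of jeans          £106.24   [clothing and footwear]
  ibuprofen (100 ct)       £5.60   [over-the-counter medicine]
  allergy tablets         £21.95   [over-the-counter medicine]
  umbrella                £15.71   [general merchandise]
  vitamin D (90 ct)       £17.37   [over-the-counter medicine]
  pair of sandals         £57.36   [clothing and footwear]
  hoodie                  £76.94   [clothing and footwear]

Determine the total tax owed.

T-shirt £25.08: clothing and footwear, under £75.00 → 0% → £0.00
Spiral notebook £2.64: general merchandise → 8.25% → £0.22
LED flashlight £26.31: general merchandise → 8.25% → £2.17
Wool sweater £66.12: clothing and footwear, under £75.00 → 0% → £0.00
Cold medicine £16.32: over-the-counter medicine → 0% → £0.00
Pair of jeans £106.24: clothing and footwear, £75.00 or more → 5.25% → £5.58
Ibuprofen (100 ct) £5.60: over-the-counter medicine → 0% → £0.00
Allergy tablets £21.95: over-the-counter medicine → 0% → £0.00
Umbrella £15.71: general merchandise → 8.25% → £1.30
Vitamin D (90 ct) £17.37: over-the-counter medicine → 0% → £0.00
Pair of sandals £57.36: clothing and footwear, under £75.00 → 0% → £0.00
Hoodie £76.94: clothing and footwear, £75.00 or more → 5.25% → £4.04
Total tax = £0.22 + £2.17 + £5.58 + £1.30 + £4.04 = £13.31

£13.31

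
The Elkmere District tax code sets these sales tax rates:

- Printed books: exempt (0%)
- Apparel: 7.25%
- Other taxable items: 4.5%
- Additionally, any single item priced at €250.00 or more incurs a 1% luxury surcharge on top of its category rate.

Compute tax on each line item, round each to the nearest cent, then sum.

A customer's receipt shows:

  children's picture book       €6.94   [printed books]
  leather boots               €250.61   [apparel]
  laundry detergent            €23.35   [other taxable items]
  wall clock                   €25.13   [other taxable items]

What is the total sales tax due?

€22.86

Children's picture book €6.94: printed books → 0% → €0.00
Leather boots €250.61: apparel → 7.25% + 1% surcharge = 8.25% → €20.68
Laundry detergent €23.35: other taxable items → 4.5% → €1.05
Wall clock €25.13: other taxable items → 4.5% → €1.13
Total tax = €20.68 + €1.05 + €1.13 = €22.86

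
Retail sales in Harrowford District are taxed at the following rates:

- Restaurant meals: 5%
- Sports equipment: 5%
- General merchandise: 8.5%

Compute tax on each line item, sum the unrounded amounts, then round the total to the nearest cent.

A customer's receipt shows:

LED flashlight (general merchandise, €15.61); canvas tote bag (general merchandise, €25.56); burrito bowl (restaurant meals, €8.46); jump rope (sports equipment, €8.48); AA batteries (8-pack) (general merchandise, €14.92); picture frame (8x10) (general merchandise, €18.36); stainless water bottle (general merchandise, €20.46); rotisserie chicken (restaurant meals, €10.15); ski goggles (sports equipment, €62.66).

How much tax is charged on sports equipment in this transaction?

Jump rope €8.48: sports equipment → 5% → €0.424
Ski goggles €62.66: sports equipment → 5% → €3.133
Tax on sports equipment: unrounded sum = €3.557 → €3.56

€3.56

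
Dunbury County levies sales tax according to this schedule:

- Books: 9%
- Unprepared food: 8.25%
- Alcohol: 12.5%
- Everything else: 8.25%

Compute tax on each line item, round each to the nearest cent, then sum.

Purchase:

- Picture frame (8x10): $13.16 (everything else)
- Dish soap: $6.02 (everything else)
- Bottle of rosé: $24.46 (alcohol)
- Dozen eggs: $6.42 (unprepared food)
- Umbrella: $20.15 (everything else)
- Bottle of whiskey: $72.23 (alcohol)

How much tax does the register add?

Picture frame (8x10) $13.16: everything else → 8.25% → $1.09
Dish soap $6.02: everything else → 8.25% → $0.50
Bottle of rosé $24.46: alcohol → 12.5% → $3.06
Dozen eggs $6.42: unprepared food → 8.25% → $0.53
Umbrella $20.15: everything else → 8.25% → $1.66
Bottle of whiskey $72.23: alcohol → 12.5% → $9.03
Total tax = $1.09 + $0.50 + $3.06 + $0.53 + $1.66 + $9.03 = $15.87

$15.87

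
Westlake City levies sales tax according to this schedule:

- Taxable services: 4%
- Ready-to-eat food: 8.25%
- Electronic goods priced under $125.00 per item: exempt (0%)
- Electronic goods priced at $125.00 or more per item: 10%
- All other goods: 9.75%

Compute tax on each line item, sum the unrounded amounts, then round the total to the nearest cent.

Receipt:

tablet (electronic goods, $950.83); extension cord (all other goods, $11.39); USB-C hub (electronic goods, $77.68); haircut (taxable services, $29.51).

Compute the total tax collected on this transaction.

$97.37

Tablet $950.83: electronic goods, $125.00 or more → 10% → $95.083
Extension cord $11.39: all other goods → 9.75% → $1.110525
USB-C hub $77.68: electronic goods, under $125.00 → 0% → $0.00
Haircut $29.51: taxable services → 4% → $1.1804
Unrounded tax sum = $97.373925 → $97.37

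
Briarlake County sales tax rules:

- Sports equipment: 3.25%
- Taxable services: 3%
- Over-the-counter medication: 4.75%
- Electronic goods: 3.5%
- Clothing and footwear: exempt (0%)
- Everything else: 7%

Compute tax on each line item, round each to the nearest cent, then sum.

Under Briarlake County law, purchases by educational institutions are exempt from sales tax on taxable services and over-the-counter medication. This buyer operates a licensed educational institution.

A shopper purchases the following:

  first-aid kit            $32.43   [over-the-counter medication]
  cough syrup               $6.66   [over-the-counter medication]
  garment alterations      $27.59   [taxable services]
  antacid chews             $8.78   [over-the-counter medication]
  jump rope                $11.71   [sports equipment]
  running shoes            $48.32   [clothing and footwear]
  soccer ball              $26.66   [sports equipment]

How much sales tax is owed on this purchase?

$1.25

First-aid kit $32.43: over-the-counter medication, buyer-exempt → 0% → $0.00
Cough syrup $6.66: over-the-counter medication, buyer-exempt → 0% → $0.00
Garment alterations $27.59: taxable services, buyer-exempt → 0% → $0.00
Antacid chews $8.78: over-the-counter medication, buyer-exempt → 0% → $0.00
Jump rope $11.71: sports equipment → 3.25% → $0.38
Running shoes $48.32: clothing and footwear → 0% → $0.00
Soccer ball $26.66: sports equipment → 3.25% → $0.87
Total tax = $0.38 + $0.87 = $1.25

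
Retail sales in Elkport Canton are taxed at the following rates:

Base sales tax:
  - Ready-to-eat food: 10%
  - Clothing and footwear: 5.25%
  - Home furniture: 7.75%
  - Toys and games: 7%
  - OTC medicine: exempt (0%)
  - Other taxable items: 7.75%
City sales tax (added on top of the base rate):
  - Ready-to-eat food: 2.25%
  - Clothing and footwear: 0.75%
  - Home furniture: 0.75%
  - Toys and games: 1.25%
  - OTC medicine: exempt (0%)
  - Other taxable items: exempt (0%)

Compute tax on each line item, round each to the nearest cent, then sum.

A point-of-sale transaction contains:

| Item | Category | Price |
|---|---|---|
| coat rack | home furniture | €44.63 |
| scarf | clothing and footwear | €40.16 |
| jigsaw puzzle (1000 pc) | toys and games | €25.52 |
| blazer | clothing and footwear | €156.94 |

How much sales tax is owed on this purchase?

€17.73

Coat rack €44.63: home furniture → 7.75% + 0.75% city = 8.5% → €3.79
Scarf €40.16: clothing and footwear → 5.25% + 0.75% city = 6% → €2.41
Jigsaw puzzle (1000 pc) €25.52: toys and games → 7% + 1.25% city = 8.25% → €2.11
Blazer €156.94: clothing and footwear → 5.25% + 0.75% city = 6% → €9.42
Total tax = €3.79 + €2.41 + €2.11 + €9.42 = €17.73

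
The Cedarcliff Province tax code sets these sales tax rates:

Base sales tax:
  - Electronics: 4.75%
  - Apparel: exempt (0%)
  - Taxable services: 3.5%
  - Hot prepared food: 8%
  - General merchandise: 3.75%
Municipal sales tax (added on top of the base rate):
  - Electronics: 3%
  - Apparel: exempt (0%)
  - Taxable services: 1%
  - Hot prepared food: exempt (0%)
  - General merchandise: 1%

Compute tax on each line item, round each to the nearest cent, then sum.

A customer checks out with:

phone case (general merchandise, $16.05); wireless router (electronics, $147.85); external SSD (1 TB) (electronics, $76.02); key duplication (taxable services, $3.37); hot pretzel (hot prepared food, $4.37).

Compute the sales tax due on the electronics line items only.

Wireless router $147.85: electronics → 4.75% + 3% municipal = 7.75% → $11.46
External SSD (1 TB) $76.02: electronics → 4.75% + 3% municipal = 7.75% → $5.89
Tax on electronics = $11.46 + $5.89 = $17.35

$17.35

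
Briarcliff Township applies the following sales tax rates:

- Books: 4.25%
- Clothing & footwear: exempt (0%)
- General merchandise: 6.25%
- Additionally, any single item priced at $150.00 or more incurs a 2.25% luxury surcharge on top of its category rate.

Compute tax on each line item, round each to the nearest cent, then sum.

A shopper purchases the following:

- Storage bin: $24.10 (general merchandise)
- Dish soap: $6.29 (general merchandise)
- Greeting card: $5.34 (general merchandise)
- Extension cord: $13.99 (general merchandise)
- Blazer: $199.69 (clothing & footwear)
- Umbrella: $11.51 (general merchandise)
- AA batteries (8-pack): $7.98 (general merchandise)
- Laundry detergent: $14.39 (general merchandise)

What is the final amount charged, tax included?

$293.00

Storage bin $24.10: general merchandise → 6.25% → $1.51
Dish soap $6.29: general merchandise → 6.25% → $0.39
Greeting card $5.34: general merchandise → 6.25% → $0.33
Extension cord $13.99: general merchandise → 6.25% → $0.87
Blazer $199.69: clothing & footwear → 0% + 2.25% surcharge = 2.25% → $4.49
Umbrella $11.51: general merchandise → 6.25% → $0.72
AA batteries (8-pack) $7.98: general merchandise → 6.25% → $0.50
Laundry detergent $14.39: general merchandise → 6.25% → $0.90
Subtotal = $283.29; tax = $9.71; total due = $293.00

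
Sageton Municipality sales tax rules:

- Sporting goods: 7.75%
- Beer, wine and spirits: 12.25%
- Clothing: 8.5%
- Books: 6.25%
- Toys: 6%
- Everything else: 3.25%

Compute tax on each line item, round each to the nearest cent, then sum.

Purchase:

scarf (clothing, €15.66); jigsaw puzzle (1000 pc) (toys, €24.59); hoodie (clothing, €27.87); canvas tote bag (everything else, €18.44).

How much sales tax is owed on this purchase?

Scarf €15.66: clothing → 8.5% → €1.33
Jigsaw puzzle (1000 pc) €24.59: toys → 6% → €1.48
Hoodie €27.87: clothing → 8.5% → €2.37
Canvas tote bag €18.44: everything else → 3.25% → €0.60
Total tax = €1.33 + €1.48 + €2.37 + €0.60 = €5.78

€5.78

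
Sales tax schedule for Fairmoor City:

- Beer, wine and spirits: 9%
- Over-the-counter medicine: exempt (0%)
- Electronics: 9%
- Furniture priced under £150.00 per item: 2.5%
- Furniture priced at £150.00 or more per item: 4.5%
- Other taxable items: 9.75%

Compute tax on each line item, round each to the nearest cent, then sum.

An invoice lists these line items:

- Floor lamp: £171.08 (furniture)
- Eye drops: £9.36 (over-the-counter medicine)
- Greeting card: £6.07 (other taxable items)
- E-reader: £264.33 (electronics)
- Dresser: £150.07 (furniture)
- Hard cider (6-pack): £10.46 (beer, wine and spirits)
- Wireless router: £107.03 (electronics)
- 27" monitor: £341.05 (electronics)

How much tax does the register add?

£80.09

Floor lamp £171.08: furniture, £150.00 or more → 4.5% → £7.70
Eye drops £9.36: over-the-counter medicine → 0% → £0.00
Greeting card £6.07: other taxable items → 9.75% → £0.59
E-reader £264.33: electronics → 9% → £23.79
Dresser £150.07: furniture, £150.00 or more → 4.5% → £6.75
Hard cider (6-pack) £10.46: beer, wine and spirits → 9% → £0.94
Wireless router £107.03: electronics → 9% → £9.63
27" monitor £341.05: electronics → 9% → £30.69
Total tax = £7.70 + £0.59 + £23.79 + £6.75 + £0.94 + £9.63 + £30.69 = £80.09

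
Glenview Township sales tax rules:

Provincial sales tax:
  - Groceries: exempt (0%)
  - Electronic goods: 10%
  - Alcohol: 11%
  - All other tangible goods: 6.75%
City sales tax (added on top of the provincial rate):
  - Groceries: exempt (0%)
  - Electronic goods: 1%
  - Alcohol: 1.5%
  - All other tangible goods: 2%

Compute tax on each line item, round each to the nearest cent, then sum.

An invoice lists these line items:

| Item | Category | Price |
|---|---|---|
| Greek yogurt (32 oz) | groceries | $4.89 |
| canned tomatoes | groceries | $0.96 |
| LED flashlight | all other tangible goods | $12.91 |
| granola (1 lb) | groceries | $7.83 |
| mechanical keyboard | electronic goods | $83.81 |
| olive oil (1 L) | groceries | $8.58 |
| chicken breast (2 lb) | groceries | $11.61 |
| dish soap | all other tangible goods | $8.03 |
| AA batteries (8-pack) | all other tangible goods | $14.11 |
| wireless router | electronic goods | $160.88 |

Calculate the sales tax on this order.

Greek yogurt (32 oz) $4.89: groceries → 0% + 0% city = 0% → $0.00
Canned tomatoes $0.96: groceries → 0% + 0% city = 0% → $0.00
LED flashlight $12.91: all other tangible goods → 6.75% + 2% city = 8.75% → $1.13
Granola (1 lb) $7.83: groceries → 0% + 0% city = 0% → $0.00
Mechanical keyboard $83.81: electronic goods → 10% + 1% city = 11% → $9.22
Olive oil (1 L) $8.58: groceries → 0% + 0% city = 0% → $0.00
Chicken breast (2 lb) $11.61: groceries → 0% + 0% city = 0% → $0.00
Dish soap $8.03: all other tangible goods → 6.75% + 2% city = 8.75% → $0.70
AA batteries (8-pack) $14.11: all other tangible goods → 6.75% + 2% city = 8.75% → $1.23
Wireless router $160.88: electronic goods → 10% + 1% city = 11% → $17.70
Total tax = $1.13 + $9.22 + $0.70 + $1.23 + $17.70 = $29.98

$29.98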